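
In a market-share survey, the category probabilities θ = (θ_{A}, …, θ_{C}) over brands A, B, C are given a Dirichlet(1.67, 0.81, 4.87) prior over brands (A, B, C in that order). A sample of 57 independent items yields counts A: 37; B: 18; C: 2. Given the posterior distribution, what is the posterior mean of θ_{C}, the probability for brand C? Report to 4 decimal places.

0.1068

The Dirichlet prior is conjugate to the Multinomial likelihood: each posterior αⱼ = prior αⱼ + observed count nⱼ.
Posterior concentration: (38.67, 18.81, 6.87), total = 64.35.
E[θ_{C}|data] = α_{C}/Σα = 6.87/64.35 = 0.1068.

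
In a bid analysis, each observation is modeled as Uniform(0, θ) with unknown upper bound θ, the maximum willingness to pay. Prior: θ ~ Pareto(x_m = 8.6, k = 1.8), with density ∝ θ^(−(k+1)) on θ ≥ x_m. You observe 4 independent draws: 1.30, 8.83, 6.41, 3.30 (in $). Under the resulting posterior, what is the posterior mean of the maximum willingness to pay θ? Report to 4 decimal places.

10.6696

A Pareto(scale x_m, shape k) prior on the upper bound θ of Uniform(0, θ) is conjugate: posterior is Pareto(max(x_m, max xᵢ), k + n).
Sample maximum = 8.83; prior scale x_m = 8.6 → posterior scale = max = 8.83.
Posterior shape = 1.8 + 4 = 5.8.
E[θ|data] = k·x_m/(k−1) = 5.8·8.83/4.8 = 10.6696.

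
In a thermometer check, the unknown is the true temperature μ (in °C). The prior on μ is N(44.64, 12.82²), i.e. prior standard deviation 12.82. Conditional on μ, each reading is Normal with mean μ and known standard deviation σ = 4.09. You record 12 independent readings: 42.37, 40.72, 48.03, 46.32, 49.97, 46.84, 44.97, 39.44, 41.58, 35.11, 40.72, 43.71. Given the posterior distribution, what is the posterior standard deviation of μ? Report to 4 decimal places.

1.1757

For Normal data with known variance σ², a Normal(μ₀, σ₀²) prior on μ is conjugate. Posterior precision = 1/σ₀² + n/σ²; posterior mean is the precision-weighted average of μ₀ and x̄.
σ₀² = 12.82² = 164.3524, σ² = 4.09² = 16.7281; σ² + n·σ₀² = 16.7281 + 12·164.3524 = 1988.9569.
Posterior precision = 1/σ₀² + n/σ² = 1/164.3524 + 12/16.7281 = (σ² + n·σ₀²)/(σ₀²σ²) = 1988.9569/(164.3524·16.7281); posterior variance σₙ² = σ₀²σ²/(σ² + n·σ₀²) = 164.3524·16.7281/1988.9569 = 1.382284.
Posterior SD = √σₙ² = √(164.3524·16.7281/1988.9569) = 1.1757.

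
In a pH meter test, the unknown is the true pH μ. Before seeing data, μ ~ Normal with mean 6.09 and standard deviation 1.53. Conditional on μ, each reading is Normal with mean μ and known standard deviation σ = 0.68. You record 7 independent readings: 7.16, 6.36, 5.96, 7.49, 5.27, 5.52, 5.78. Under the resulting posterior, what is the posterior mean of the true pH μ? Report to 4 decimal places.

For Normal data with known variance σ², a Normal(μ₀, σ₀²) prior on μ is conjugate. Posterior precision = 1/σ₀² + n/σ²; posterior mean is the precision-weighted average of μ₀ and x̄.
Σxᵢ = 7.16 + 6.36 + 5.96 + 7.49 + 5.27 + 5.52 + 5.78 = 43.54, so n·x̄ = 43.54.
σ₀² = 1.53² = 2.3409, σ² = 0.68² = 0.4624; σ² + n·σ₀² = 0.4624 + 7·2.3409 = 16.8487.
Posterior mean = (μ₀/σ₀² + n·x̄/σ²)/(1/σ₀² + n/σ²) = (σ²·μ₀ + σ₀²·n·x̄)/(σ² + n·σ₀²) = (0.4624·6.09 + 2.3409·43.54)/16.8487 = 104.738802/16.8487 = 6.2164.

6.2164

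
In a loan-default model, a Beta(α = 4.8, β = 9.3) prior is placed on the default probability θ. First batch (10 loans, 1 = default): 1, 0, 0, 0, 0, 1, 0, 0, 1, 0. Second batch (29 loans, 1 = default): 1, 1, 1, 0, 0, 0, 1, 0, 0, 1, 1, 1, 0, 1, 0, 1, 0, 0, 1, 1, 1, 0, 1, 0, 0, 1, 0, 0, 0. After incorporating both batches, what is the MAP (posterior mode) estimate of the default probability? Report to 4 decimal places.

The Beta prior is conjugate to a Binomial/Bernoulli likelihood; the update adds successes to α and failures to β.
After batch 1: Beta(4.8+3, 9.3+7) = Beta(7.8, 16.3).
After batch 2: Beta(7.8+14, 16.3+15) = Beta(21.8, 31.3).
Mode of Beta(a,b) for a,b>1 is (a−1)/(a+b−2) = 20.8/51.1 = 0.4070.

0.4070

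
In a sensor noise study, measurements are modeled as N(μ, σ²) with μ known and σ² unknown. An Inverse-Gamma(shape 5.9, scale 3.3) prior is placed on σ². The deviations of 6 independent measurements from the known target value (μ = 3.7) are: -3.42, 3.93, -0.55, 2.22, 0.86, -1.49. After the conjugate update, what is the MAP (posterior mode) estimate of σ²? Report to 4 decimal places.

2.1178

With known mean μ and an Inverse-Gamma(α, β) prior on σ², the Normal likelihood is conjugate: posterior is Inv-Gamma(α + n/2, β + Σ(xᵢ−μ)²/2).
Σ(xᵢ−μ)² = (-3.42)² + (3.93)² + (-0.55)² + (2.22)² + (0.86)² + (-1.49)² = 35.3319.
Posterior: Inv-Gamma(5.9 + 6/2, 3.3 + 35.3319/2) = Inv-Gamma(8.90, 20.96595).
Mode = β/(α+1) = 20.96595/9.90 = 2.1178.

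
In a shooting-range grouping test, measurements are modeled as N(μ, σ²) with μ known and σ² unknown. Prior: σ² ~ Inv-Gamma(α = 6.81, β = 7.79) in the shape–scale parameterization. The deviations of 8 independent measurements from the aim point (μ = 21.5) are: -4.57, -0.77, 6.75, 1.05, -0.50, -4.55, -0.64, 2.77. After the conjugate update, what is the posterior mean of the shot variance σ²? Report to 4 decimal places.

With known mean μ and an Inverse-Gamma(α, β) prior on σ², the Normal likelihood is conjugate: posterior is Inv-Gamma(α + n/2, β + Σ(xᵢ−μ)²/2).
Σ(xᵢ−μ)² = (-4.57)² + (-0.77)² + (6.75)² + (1.05)² + (-0.50)² + (-4.55)² + (-0.64)² + (2.77)² = 97.1778.
Posterior: Inv-Gamma(6.81 + 8/2, 7.79 + 97.1778/2) = Inv-Gamma(10.81, 56.37890).
E[σ²|data] = β/(α−1) = 56.37890/9.81 = 5.7471.

5.7471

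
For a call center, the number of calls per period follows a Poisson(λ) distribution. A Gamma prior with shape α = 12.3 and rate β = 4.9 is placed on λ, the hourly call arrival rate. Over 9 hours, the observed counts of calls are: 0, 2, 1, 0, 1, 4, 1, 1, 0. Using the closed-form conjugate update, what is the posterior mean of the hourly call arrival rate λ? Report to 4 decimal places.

With a Gamma(shape α, rate β) prior, the Poisson likelihood is conjugate: the posterior is Gamma(α + ΣXᵢ, β + n).
Sum of counts S = 10 over n = 9 hours.
Posterior: Gamma(α+S, β+n) = Gamma(12.3+10, 4.9+9) = Gamma(22.3, 13.9).
Posterior mean = α/β = 22.3/13.9 = 1.6043.

1.6043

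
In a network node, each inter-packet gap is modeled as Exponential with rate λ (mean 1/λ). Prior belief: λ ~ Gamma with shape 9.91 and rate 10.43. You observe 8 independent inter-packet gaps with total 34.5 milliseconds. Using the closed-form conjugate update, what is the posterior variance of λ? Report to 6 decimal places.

0.008872

With a Gamma(shape α, rate β) prior on the exponential rate λ, the posterior after n observations with total T = Σxᵢ is Gamma(α+n, β+T).
Posterior: Gamma(9.91+8, 10.43+34.5) = Gamma(17.91, 44.93).
Var = α/β² = 0.008872.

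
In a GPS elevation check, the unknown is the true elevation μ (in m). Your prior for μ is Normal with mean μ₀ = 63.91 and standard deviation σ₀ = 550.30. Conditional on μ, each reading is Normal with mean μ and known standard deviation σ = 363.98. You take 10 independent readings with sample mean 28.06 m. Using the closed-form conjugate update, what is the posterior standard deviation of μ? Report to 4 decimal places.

112.6626

For Normal data with known variance σ², a Normal(μ₀, σ₀²) prior on μ is conjugate. Posterior precision = 1/σ₀² + n/σ²; posterior mean is the precision-weighted average of μ₀ and x̄.
σ₀² = 550.30² = 302830.09, σ² = 363.98² = 132481.4404; σ² + n·σ₀² = 132481.4404 + 10·302830.09 = 3160782.3404.
Posterior precision = 1/σ₀² + n/σ² = 1/302830.09 + 10/132481.4404 = (σ² + n·σ₀²)/(σ₀²σ²) = 3160782.3404/(302830.09·132481.4404); posterior variance σₙ² = σ₀²σ²/(σ² + n·σ₀²) = 302830.09·132481.4404/3160782.3404 = 12692.859615.
Posterior SD = √σₙ² = √(302830.09·132481.4404/3160782.3404) = 112.6626.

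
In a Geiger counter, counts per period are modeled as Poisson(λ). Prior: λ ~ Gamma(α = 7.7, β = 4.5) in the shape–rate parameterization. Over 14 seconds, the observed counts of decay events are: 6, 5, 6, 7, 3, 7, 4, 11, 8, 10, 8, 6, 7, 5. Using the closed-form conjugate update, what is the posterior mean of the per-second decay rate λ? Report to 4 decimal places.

5.4432

With a Gamma(shape α, rate β) prior, the Poisson likelihood is conjugate: the posterior is Gamma(α + ΣXᵢ, β + n).
Sum of counts S = 93 over n = 14 seconds.
Posterior: Gamma(α+S, β+n) = Gamma(7.7+93, 4.5+14) = Gamma(100.7, 18.5).
Posterior mean = α/β = 100.7/18.5 = 5.4432.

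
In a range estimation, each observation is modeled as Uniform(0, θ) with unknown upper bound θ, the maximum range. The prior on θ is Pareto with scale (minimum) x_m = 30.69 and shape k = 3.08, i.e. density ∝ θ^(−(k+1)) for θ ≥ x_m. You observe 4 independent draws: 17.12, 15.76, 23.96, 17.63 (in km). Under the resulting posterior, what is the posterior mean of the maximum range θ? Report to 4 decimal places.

35.7377

A Pareto(scale x_m, shape k) prior on the upper bound θ of Uniform(0, θ) is conjugate: posterior is Pareto(max(x_m, max xᵢ), k + n).
Sample maximum = 23.96; prior scale x_m = 30.69 → posterior scale = max = 30.69.
Posterior shape = 3.08 + 4 = 7.08.
E[θ|data] = k·x_m/(k−1) = 7.08·30.69/6.08 = 35.7377.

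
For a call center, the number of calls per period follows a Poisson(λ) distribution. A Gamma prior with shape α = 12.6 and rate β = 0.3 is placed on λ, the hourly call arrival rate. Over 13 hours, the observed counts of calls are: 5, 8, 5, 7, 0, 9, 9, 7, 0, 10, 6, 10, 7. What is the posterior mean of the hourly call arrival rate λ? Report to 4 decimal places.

With a Gamma(shape α, rate β) prior, the Poisson likelihood is conjugate: the posterior is Gamma(α + ΣXᵢ, β + n).
Sum of counts S = 83 over n = 13 hours.
Posterior: Gamma(α+S, β+n) = Gamma(12.6+83, 0.3+13) = Gamma(95.6, 13.3).
Posterior mean = α/β = 95.6/13.3 = 7.1880.

7.1880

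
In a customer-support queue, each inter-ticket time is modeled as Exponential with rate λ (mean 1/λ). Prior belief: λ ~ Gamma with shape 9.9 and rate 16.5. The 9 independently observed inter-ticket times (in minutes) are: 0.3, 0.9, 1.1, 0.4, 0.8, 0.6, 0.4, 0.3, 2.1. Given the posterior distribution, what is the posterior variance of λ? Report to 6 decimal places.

0.034517

With a Gamma(shape α, rate β) prior on the exponential rate λ, the posterior after n observations with total T = Σxᵢ is Gamma(α+n, β+T).
Sum of observations T = 6.9 minutes; n = 9.
Posterior: Gamma(9.9+9, 16.5+6.9) = Gamma(18.9, 23.4).
Var = α/β² = 0.034517.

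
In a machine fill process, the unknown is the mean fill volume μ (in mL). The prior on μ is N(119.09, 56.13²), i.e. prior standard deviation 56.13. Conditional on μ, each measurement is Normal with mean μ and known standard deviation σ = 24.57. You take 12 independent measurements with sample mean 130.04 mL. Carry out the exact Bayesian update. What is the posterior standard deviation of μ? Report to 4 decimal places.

7.0368

For Normal data with known variance σ², a Normal(μ₀, σ₀²) prior on μ is conjugate. Posterior precision = 1/σ₀² + n/σ²; posterior mean is the precision-weighted average of μ₀ and x̄.
σ₀² = 56.13² = 3150.5769, σ² = 24.57² = 603.6849; σ² + n·σ₀² = 603.6849 + 12·3150.5769 = 38410.6077.
Posterior precision = 1/σ₀² + n/σ² = 1/3150.5769 + 12/603.6849 = (σ² + n·σ₀²)/(σ₀²σ²) = 38410.6077/(3150.5769·603.6849); posterior variance σₙ² = σ₀²σ²/(σ² + n·σ₀²) = 3150.5769·603.6849/38410.6077 = 49.516418.
Posterior SD = √σₙ² = √(3150.5769·603.6849/38410.6077) = 7.0368.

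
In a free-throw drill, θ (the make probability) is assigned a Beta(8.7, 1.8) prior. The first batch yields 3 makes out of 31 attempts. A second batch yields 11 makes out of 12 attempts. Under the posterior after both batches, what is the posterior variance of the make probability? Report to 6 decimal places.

0.004482

The Beta prior is conjugate to a Binomial/Bernoulli likelihood; the update adds successes to α and failures to β.
After batch 1: Beta(8.7+3, 1.8+28) = Beta(11.7, 29.8).
After batch 2: Beta(11.7+11, 29.8+1) = Beta(22.7, 30.8).
Var = αβ/((α+β)²(α+β+1)) = 22.7·30.8/(53.5²·54.5) = 0.004482.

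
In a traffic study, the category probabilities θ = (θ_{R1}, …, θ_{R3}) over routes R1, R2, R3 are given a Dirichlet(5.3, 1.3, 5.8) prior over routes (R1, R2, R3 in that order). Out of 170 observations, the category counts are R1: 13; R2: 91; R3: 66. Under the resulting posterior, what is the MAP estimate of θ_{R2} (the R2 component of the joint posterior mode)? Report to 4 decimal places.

The Dirichlet prior is conjugate to the Multinomial likelihood: each posterior αⱼ = prior αⱼ + observed count nⱼ.
Posterior concentration: (18.3, 92.3, 71.8), total = 182.4.
Joint mode component: (α_{R2}−1)/(Σα−K) = 91.3/179.4 = 0.5089.

0.5089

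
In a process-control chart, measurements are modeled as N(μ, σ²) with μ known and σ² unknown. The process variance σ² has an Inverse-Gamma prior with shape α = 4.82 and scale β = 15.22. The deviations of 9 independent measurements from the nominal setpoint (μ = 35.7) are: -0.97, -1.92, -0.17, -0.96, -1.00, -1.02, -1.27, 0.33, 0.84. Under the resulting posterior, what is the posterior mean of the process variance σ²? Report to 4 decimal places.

With known mean μ and an Inverse-Gamma(α, β) prior on σ², the Normal likelihood is conjugate: posterior is Inv-Gamma(α + n/2, β + Σ(xᵢ−μ)²/2).
Σ(xᵢ−μ)² = (-0.97)² + (-1.92)² + (-0.17)² + (-0.96)² + (-1.00)² + (-1.02)² + (-1.27)² + (0.33)² + (0.84)² = 10.0456.
Posterior: Inv-Gamma(4.82 + 9/2, 15.22 + 10.0456/2) = Inv-Gamma(9.32, 20.24280).
E[σ²|data] = β/(α−1) = 20.24280/8.32 = 2.4330.

2.4330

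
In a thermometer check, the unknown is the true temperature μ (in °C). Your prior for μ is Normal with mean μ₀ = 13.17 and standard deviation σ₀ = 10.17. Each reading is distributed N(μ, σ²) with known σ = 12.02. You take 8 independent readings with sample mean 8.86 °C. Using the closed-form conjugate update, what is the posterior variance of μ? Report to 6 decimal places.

For Normal data with known variance σ², a Normal(μ₀, σ₀²) prior on μ is conjugate. Posterior precision = 1/σ₀² + n/σ²; posterior mean is the precision-weighted average of μ₀ and x̄.
σ₀² = 10.17² = 103.4289, σ² = 12.02² = 144.4804; σ² + n·σ₀² = 144.4804 + 8·103.4289 = 971.9116.
Posterior precision = 1/σ₀² + n/σ² = 1/103.4289 + 8/144.4804 = (σ² + n·σ₀²)/(σ₀²σ²) = 971.9116/(103.4289·144.4804); posterior variance σₙ² = σ₀²σ²/(σ² + n·σ₀²) = 103.4289·144.4804/971.9116 = 15.375317.

15.375317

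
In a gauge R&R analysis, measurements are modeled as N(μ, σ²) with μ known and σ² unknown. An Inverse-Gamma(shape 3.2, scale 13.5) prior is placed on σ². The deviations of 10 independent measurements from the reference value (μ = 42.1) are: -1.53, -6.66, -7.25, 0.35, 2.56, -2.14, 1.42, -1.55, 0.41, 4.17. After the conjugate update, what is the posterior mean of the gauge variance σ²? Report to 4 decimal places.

With known mean μ and an Inverse-Gamma(α, β) prior on σ², the Normal likelihood is conjugate: posterior is Inv-Gamma(α + n/2, β + Σ(xᵢ−μ)²/2).
Σ(xᵢ−μ)² = (-1.53)² + (-6.66)² + (-7.25)² + (0.35)² + (2.56)² + (-2.14)² + (1.42)² + (-1.55)² + (0.41)² + (4.17)² = 132.4906.
Posterior: Inv-Gamma(3.2 + 10/2, 13.5 + 132.4906/2) = Inv-Gamma(8.20, 79.74530).
E[σ²|data] = β/(α−1) = 79.74530/7.20 = 11.0757.

11.0757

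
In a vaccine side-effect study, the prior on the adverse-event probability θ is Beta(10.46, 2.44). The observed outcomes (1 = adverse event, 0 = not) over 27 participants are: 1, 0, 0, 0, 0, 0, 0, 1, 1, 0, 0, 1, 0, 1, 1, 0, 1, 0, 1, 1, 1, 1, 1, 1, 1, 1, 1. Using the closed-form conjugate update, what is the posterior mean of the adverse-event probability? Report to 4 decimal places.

The Beta prior is conjugate to a Binomial/Bernoulli likelihood; the update adds successes to α and failures to β.
Posterior: Beta(α+k, β+n−k) = Beta(10.46+16, 2.44+11) = Beta(26.46, 13.44).
Posterior mean = α/(α+β) = 26.46/39.90 = 0.6632.

0.6632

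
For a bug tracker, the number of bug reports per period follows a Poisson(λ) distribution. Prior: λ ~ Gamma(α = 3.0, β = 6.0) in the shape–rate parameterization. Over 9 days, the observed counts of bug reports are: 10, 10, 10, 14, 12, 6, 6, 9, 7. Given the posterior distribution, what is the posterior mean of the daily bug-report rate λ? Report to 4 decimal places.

5.8000

With a Gamma(shape α, rate β) prior, the Poisson likelihood is conjugate: the posterior is Gamma(α + ΣXᵢ, β + n).
Sum of counts S = 84 over n = 9 days.
Posterior: Gamma(α+S, β+n) = Gamma(3.0+84, 6.0+9) = Gamma(87.0, 15.0).
Posterior mean = α/β = 87.0/15.0 = 5.8000.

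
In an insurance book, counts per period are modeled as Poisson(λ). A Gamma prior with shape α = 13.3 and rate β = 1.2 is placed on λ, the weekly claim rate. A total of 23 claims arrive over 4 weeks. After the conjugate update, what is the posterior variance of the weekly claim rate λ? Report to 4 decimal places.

With a Gamma(shape α, rate β) prior, the Poisson likelihood is conjugate: the posterior is Gamma(α + ΣXᵢ, β + n).
Posterior: Gamma(α+S, β+n) = Gamma(13.3+23, 1.2+4) = Gamma(36.3, 5.2).
Var = α/β² = 36.3/5.2² = 1.3425.

1.3425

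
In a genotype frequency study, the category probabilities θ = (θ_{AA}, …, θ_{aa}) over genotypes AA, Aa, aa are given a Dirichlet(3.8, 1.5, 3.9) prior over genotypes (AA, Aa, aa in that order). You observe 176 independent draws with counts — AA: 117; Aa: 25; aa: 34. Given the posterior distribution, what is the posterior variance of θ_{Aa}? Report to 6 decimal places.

The Dirichlet prior is conjugate to the Multinomial likelihood: each posterior αⱼ = prior αⱼ + observed count nⱼ.
Posterior concentration: (120.8, 26.5, 37.9), total = 185.2.
Var[θ_j] = α_j(Σα−α_j)/((Σα)²(Σα+1)) = 26.5·158.7/(185.2²·186.2) = 0.000659.

0.000659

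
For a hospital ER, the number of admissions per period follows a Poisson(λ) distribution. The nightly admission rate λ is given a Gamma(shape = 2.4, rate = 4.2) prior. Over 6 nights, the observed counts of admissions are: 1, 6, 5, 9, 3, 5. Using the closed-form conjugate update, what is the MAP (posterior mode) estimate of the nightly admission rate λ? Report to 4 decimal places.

2.9804

With a Gamma(shape α, rate β) prior, the Poisson likelihood is conjugate: the posterior is Gamma(α + ΣXᵢ, β + n).
Sum of counts S = 29 over n = 6 nights.
Posterior: Gamma(α+S, β+n) = Gamma(2.4+29, 4.2+6) = Gamma(31.4, 10.2).
Mode of Gamma(α,β) for α≥1 is (α−1)/β = 30.4/10.2 = 2.9804.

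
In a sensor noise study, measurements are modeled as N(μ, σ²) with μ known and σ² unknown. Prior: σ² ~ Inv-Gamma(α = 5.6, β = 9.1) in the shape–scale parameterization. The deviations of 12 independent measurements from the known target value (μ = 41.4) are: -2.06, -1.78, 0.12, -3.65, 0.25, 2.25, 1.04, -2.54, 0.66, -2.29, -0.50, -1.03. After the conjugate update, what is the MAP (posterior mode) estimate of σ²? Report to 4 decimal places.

With known mean μ and an Inverse-Gamma(α, β) prior on σ², the Normal likelihood is conjugate: posterior is Inv-Gamma(α + n/2, β + Σ(xᵢ−μ)²/2).
Σ(xᵢ−μ)² = (-2.06)² + (-1.78)² + (0.12)² + (-3.65)² + (0.25)² + (2.25)² + (1.04)² + (-2.54)² + (0.66)² + (-2.29)² + (-0.50)² + (-1.03)² = 40.3977.
Posterior: Inv-Gamma(5.6 + 12/2, 9.1 + 40.3977/2) = Inv-Gamma(11.60, 29.29885).
Mode = β/(α+1) = 29.29885/12.60 = 2.3253.

2.3253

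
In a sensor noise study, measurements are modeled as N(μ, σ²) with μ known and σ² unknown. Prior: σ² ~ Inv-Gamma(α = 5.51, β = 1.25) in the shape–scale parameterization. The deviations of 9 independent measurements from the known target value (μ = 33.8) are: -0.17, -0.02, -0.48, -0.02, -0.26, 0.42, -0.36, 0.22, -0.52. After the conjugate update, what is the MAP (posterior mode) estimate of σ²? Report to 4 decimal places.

With known mean μ and an Inverse-Gamma(α, β) prior on σ², the Normal likelihood is conjugate: posterior is Inv-Gamma(α + n/2, β + Σ(xᵢ−μ)²/2).
Σ(xᵢ−μ)² = (-0.17)² + (-0.02)² + (-0.48)² + (-0.02)² + (-0.26)² + (0.42)² + (-0.36)² + (0.22)² + (-0.52)² = 0.9525.
Posterior: Inv-Gamma(5.51 + 9/2, 1.25 + 0.9525/2) = Inv-Gamma(10.01, 1.72625).
Mode = β/(α+1) = 1.72625/11.01 = 0.1568.

0.1568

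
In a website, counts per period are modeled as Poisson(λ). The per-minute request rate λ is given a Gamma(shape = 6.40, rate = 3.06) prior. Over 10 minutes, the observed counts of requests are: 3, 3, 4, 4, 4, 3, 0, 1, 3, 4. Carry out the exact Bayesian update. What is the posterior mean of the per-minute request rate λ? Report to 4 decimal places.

2.7106

With a Gamma(shape α, rate β) prior, the Poisson likelihood is conjugate: the posterior is Gamma(α + ΣXᵢ, β + n).
Sum of counts S = 29 over n = 10 minutes.
Posterior: Gamma(α+S, β+n) = Gamma(6.40+29, 3.06+10) = Gamma(35.40, 13.06).
Posterior mean = α/β = 35.40/13.06 = 2.7106.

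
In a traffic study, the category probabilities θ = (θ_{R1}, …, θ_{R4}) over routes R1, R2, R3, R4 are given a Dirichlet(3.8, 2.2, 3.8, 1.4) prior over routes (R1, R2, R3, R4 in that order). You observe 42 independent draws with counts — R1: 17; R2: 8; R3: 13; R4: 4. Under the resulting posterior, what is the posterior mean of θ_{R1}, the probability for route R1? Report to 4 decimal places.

0.3910

The Dirichlet prior is conjugate to the Multinomial likelihood: each posterior αⱼ = prior αⱼ + observed count nⱼ.
Posterior concentration: (20.8, 10.2, 16.8, 5.4), total = 53.2.
E[θ_{R1}|data] = α_{R1}/Σα = 20.8/53.2 = 0.3910.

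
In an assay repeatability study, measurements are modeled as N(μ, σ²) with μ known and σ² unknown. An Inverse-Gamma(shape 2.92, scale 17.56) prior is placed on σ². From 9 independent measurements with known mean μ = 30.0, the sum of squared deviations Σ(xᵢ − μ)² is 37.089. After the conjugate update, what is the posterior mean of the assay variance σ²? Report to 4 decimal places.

5.6238

With known mean μ and an Inverse-Gamma(α, β) prior on σ², the Normal likelihood is conjugate: posterior is Inv-Gamma(α + n/2, β + Σ(xᵢ−μ)²/2).
Posterior: Inv-Gamma(2.92 + 9/2, 17.56 + 37.089/2) = Inv-Gamma(7.42, 36.1045).
E[σ²|data] = β/(α−1) = 36.1045/6.42 = 5.6238.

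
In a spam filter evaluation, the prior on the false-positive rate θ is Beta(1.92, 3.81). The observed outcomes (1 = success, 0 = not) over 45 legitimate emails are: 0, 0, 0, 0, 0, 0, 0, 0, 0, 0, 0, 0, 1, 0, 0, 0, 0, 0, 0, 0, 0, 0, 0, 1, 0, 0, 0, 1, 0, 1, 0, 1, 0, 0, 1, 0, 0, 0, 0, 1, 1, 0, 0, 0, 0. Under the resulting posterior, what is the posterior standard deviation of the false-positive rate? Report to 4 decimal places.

The Beta prior is conjugate to a Binomial/Bernoulli likelihood; the update adds successes to α and failures to β.
Posterior: Beta(α+k, β+n−k) = Beta(1.92+8, 3.81+37) = Beta(9.92, 40.81).
Var = αβ/((α+β)²(α+β+1)) = 9.92·40.81/(50.73²·51.73) = 0.00304093; SD = √0.00304093 = 0.0551.

0.0551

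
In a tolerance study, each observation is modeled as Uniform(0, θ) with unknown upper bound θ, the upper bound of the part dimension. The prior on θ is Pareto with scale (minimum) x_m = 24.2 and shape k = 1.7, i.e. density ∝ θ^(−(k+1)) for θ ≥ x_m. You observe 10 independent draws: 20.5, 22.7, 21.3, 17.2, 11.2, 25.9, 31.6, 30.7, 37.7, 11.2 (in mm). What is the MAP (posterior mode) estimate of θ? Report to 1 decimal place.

37.7

A Pareto(scale x_m, shape k) prior on the upper bound θ of Uniform(0, θ) is conjugate: posterior is Pareto(max(x_m, max xᵢ), k + n).
Sample maximum = 37.7; prior scale x_m = 24.2 → posterior scale = max = 37.7.
Posterior shape = 1.7 + 10 = 11.7.
The Pareto density is decreasing on [x_m, ∞), so the mode is x_m = 37.7.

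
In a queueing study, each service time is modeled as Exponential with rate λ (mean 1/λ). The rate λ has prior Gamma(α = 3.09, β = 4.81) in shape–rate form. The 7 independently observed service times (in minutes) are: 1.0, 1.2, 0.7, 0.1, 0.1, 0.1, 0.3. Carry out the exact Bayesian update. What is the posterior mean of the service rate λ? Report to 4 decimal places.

1.2142

With a Gamma(shape α, rate β) prior on the exponential rate λ, the posterior after n observations with total T = Σxᵢ is Gamma(α+n, β+T).
Sum of observations T = 3.5 minutes; n = 7.
Posterior: Gamma(3.09+7, 4.81+3.5) = Gamma(10.09, 8.31).
Posterior mean of λ = α/β = 10.09/8.31 = 1.2142.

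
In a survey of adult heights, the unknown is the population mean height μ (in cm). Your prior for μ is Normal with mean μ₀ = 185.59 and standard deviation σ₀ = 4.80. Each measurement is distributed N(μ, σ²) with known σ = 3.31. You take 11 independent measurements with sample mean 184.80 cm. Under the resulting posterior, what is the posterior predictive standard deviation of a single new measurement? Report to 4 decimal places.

3.4512

For Normal data with known variance σ², a Normal(μ₀, σ₀²) prior on μ is conjugate. Posterior precision = 1/σ₀² + n/σ²; posterior mean is the precision-weighted average of μ₀ and x̄.
σ₀² = 4.80² = 23.04, σ² = 3.31² = 10.9561; σ² + n·σ₀² = 10.9561 + 11·23.04 = 264.3961.
Posterior precision = 1/σ₀² + n/σ² = 1/23.04 + 11/10.9561 = (σ² + n·σ₀²)/(σ₀²σ²) = 264.3961/(23.04·10.9561); posterior variance σₙ² = σ₀²σ²/(σ² + n·σ₀²) = 23.04·10.9561/264.3961 = 0.954736.
Predictive variance for one new observation = σₙ² + σ² = 23.04·10.9561/264.3961 + 10.9561 = σ²·(σ₀² + 264.3961)/264.3961 = 10.9561·287.4361/264.3961 = 11.910836; SD = √(10.9561·287.4361/264.3961) = 3.4512.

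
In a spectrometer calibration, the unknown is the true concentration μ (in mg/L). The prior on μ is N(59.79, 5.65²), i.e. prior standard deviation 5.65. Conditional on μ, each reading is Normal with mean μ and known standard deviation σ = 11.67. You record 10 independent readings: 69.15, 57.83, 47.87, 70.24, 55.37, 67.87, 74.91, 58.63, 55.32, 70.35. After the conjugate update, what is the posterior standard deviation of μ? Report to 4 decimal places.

3.0897

For Normal data with known variance σ², a Normal(μ₀, σ₀²) prior on μ is conjugate. Posterior precision = 1/σ₀² + n/σ²; posterior mean is the precision-weighted average of μ₀ and x̄.
σ₀² = 5.65² = 31.9225, σ² = 11.67² = 136.1889; σ² + n·σ₀² = 136.1889 + 10·31.9225 = 455.4139.
Posterior precision = 1/σ₀² + n/σ² = 1/31.9225 + 10/136.1889 = (σ² + n·σ₀²)/(σ₀²σ²) = 455.4139/(31.9225·136.1889); posterior variance σₙ² = σ₀²σ²/(σ² + n·σ₀²) = 31.9225·136.1889/455.4139 = 9.546239.
Posterior SD = √σₙ² = √(31.9225·136.1889/455.4139) = 3.0897.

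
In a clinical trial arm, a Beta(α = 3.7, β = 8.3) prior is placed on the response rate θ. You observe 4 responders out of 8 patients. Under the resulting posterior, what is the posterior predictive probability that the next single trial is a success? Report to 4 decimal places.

0.3850

The Beta prior is conjugate to a Binomial/Bernoulli likelihood; the update adds successes to α and failures to β.
Posterior: Beta(α+k, β+n−k) = Beta(3.7+4, 8.3+4) = Beta(7.7, 12.3).
For a single future Bernoulli trial, P(success | data) = α/(α+β) = 0.3850.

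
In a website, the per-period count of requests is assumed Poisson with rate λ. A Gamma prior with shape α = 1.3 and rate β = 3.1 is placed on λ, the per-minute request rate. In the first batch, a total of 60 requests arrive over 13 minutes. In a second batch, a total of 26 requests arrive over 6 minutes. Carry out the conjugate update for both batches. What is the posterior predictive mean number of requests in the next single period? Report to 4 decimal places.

3.9502

With a Gamma(shape α, rate β) prior, the Poisson likelihood is conjugate: the posterior is Gamma(α + ΣXᵢ, β + n).
After batch 1: Gamma(α+S, β+n) = Gamma(1.3+60, 3.1+13) = Gamma(61.3, 16.1).
After batch 2: Gamma(α+S, β+n) = Gamma(61.3+26, 16.1+6) = Gamma(87.3, 22.1).
The predictive distribution for one future period is NegBinom with mean α/β = 3.9502.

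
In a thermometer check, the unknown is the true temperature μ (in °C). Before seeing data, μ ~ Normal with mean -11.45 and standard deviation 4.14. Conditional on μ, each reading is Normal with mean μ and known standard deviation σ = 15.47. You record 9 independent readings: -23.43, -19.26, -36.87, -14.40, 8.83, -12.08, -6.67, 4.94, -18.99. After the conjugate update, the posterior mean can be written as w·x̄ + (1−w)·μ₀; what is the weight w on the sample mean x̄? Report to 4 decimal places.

0.3919

For Normal data with known variance σ², a Normal(μ₀, σ₀²) prior on μ is conjugate. Posterior precision = 1/σ₀² + n/σ²; posterior mean is the precision-weighted average of μ₀ and x̄.
σ₀² = 4.14² = 17.1396, σ² = 15.47² = 239.3209. Prior precision 1/σ₀² = 1/17.1396; data precision n/σ² = 9/239.3209.
w = (n/σ²)/(1/σ₀² + n/σ²) = n·σ₀²/(σ² + n·σ₀²) = 9·17.1396/(239.3209 + 9·17.1396) = 154.2564/393.5773 = 0.3919.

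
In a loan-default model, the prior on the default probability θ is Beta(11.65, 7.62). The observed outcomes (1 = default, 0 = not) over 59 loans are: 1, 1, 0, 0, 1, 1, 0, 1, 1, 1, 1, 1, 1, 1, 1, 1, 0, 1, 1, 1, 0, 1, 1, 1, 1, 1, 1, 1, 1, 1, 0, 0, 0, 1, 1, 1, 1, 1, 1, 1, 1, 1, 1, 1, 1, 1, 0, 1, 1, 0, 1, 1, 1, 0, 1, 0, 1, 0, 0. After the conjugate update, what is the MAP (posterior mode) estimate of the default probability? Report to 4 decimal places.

The Beta prior is conjugate to a Binomial/Bernoulli likelihood; the update adds successes to α and failures to β.
Posterior: Beta(α+k, β+n−k) = Beta(11.65+45, 7.62+14) = Beta(56.65, 21.62).
Mode of Beta(a,b) for a,b>1 is (a−1)/(a+b−2) = 55.65/76.27 = 0.7296.

0.7296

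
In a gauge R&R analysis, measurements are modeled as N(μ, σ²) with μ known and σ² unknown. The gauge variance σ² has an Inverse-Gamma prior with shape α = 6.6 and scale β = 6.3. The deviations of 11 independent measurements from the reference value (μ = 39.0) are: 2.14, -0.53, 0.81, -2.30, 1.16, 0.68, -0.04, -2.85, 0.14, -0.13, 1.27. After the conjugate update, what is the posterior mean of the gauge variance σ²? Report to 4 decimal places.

1.5760

With known mean μ and an Inverse-Gamma(α, β) prior on σ², the Normal likelihood is conjugate: posterior is Inv-Gamma(α + n/2, β + Σ(xᵢ−μ)²/2).
Σ(xᵢ−μ)² = (2.14)² + (-0.53)² + (0.81)² + (-2.30)² + (1.16)² + (0.68)² + (-0.04)² + (-2.85)² + (0.14)² + (-0.13)² + (1.27)² = 22.3881.
Posterior: Inv-Gamma(6.6 + 11/2, 6.3 + 22.3881/2) = Inv-Gamma(12.10, 17.49405).
E[σ²|data] = β/(α−1) = 17.49405/11.10 = 1.5760.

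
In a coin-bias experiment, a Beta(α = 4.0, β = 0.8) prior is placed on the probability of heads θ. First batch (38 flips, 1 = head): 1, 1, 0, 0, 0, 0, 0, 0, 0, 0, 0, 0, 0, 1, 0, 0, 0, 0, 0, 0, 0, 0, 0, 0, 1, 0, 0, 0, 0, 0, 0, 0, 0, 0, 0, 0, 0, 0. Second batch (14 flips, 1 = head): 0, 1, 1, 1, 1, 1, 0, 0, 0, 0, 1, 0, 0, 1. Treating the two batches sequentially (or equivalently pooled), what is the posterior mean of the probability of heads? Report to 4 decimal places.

0.2641

The Beta prior is conjugate to a Binomial/Bernoulli likelihood; the update adds successes to α and failures to β.
After batch 1: Beta(4.0+4, 0.8+34) = Beta(8.0, 34.8).
After batch 2: Beta(8.0+7, 34.8+7) = Beta(15.0, 41.8).
Posterior mean = α/(α+β) = 15.0/56.8 = 0.2641.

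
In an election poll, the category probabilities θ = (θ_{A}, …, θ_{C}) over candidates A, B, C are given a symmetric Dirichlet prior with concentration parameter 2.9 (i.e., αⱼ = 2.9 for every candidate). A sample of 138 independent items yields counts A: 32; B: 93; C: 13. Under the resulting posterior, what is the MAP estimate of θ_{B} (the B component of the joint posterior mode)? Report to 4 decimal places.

0.6604

The Dirichlet prior is conjugate to the Multinomial likelihood: each posterior αⱼ = prior αⱼ + observed count nⱼ.
Posterior concentration: (34.9, 95.9, 15.9), total = 146.7.
Joint mode component: (α_{B}−1)/(Σα−K) = 94.9/143.7 = 0.6604.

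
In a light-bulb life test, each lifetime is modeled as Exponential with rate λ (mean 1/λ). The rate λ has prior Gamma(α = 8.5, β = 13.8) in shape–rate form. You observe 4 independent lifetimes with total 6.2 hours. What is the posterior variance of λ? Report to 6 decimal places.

0.031250

With a Gamma(shape α, rate β) prior on the exponential rate λ, the posterior after n observations with total T = Σxᵢ is Gamma(α+n, β+T).
Posterior: Gamma(8.5+4, 13.8+6.2) = Gamma(12.5, 20.0).
Var = α/β² = 0.031250.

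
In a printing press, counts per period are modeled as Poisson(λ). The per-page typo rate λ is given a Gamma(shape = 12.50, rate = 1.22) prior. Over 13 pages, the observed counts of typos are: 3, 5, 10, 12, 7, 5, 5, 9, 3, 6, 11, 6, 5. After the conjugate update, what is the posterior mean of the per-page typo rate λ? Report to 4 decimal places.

6.9972

With a Gamma(shape α, rate β) prior, the Poisson likelihood is conjugate: the posterior is Gamma(α + ΣXᵢ, β + n).
Sum of counts S = 87 over n = 13 pages.
Posterior: Gamma(α+S, β+n) = Gamma(12.50+87, 1.22+13) = Gamma(99.50, 14.22).
Posterior mean = α/β = 99.50/14.22 = 6.9972.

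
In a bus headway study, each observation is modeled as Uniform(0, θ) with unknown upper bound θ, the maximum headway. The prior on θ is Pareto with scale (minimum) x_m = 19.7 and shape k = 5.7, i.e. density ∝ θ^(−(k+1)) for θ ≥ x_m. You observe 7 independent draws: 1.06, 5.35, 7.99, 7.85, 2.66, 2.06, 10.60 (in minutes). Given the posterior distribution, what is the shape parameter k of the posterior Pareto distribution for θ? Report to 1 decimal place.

A Pareto(scale x_m, shape k) prior on the upper bound θ of Uniform(0, θ) is conjugate: posterior is Pareto(max(x_m, max xᵢ), k + n).
Sample maximum = 10.60; prior scale x_m = 19.7 → posterior scale = max = 19.70.
Posterior shape = 5.7 + 7 = 12.7.
Posterior shape k = 12.7.

12.7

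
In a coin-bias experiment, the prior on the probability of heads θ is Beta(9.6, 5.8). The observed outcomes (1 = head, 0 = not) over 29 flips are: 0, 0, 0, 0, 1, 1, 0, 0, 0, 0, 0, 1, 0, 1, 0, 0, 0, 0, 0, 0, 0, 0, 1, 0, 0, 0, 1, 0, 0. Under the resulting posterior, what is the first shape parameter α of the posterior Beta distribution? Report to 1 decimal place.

The Beta prior is conjugate to a Binomial/Bernoulli likelihood; the update adds successes to α and failures to β.
Posterior: Beta(α+k, β+n−k) = Beta(9.6+6, 5.8+23) = Beta(15.6, 28.8).
Posterior α = 15.6.

15.6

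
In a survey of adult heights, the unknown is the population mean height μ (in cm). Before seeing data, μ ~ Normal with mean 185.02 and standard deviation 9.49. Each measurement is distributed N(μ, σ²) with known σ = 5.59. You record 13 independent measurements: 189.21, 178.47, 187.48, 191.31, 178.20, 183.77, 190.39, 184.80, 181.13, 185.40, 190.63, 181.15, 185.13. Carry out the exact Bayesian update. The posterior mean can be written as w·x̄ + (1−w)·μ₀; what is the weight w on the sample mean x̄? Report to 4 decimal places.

For Normal data with known variance σ², a Normal(μ₀, σ₀²) prior on μ is conjugate. Posterior precision = 1/σ₀² + n/σ²; posterior mean is the precision-weighted average of μ₀ and x̄.
σ₀² = 9.49² = 90.0601, σ² = 5.59² = 31.2481. Prior precision 1/σ₀² = 1/90.0601; data precision n/σ² = 13/31.2481.
w = (n/σ²)/(1/σ₀² + n/σ²) = n·σ₀²/(σ² + n·σ₀²) = 13·90.0601/(31.2481 + 13·90.0601) = 1170.7813/1202.0294 = 0.9740.

0.9740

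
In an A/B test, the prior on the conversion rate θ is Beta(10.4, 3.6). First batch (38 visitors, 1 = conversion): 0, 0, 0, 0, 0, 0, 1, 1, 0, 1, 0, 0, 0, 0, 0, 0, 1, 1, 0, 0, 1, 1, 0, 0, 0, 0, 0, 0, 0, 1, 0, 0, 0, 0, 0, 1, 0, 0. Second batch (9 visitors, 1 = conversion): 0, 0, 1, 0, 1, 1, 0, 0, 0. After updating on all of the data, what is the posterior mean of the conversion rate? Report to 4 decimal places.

0.3672

The Beta prior is conjugate to a Binomial/Bernoulli likelihood; the update adds successes to α and failures to β.
After batch 1: Beta(10.4+9, 3.6+29) = Beta(19.4, 32.6).
After batch 2: Beta(19.4+3, 32.6+6) = Beta(22.4, 38.6).
Posterior mean = α/(α+β) = 22.4/61.0 = 0.3672.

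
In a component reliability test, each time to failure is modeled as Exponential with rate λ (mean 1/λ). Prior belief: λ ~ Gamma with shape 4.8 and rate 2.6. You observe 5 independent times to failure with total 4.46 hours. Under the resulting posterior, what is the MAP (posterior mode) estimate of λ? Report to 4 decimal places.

With a Gamma(shape α, rate β) prior on the exponential rate λ, the posterior after n observations with total T = Σxᵢ is Gamma(α+n, β+T).
Posterior: Gamma(4.8+5, 2.6+4.46) = Gamma(9.8, 7.06).
Mode = (α−1)/β = 1.2465.

1.2465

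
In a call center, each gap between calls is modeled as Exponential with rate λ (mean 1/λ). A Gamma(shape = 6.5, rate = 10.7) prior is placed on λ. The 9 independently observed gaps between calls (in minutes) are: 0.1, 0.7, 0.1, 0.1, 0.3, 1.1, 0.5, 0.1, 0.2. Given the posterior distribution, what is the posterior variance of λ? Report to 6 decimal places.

0.080224

With a Gamma(shape α, rate β) prior on the exponential rate λ, the posterior after n observations with total T = Σxᵢ is Gamma(α+n, β+T).
Sum of observations T = 3.2 minutes; n = 9.
Posterior: Gamma(6.5+9, 10.7+3.2) = Gamma(15.5, 13.9).
Var = α/β² = 0.080224.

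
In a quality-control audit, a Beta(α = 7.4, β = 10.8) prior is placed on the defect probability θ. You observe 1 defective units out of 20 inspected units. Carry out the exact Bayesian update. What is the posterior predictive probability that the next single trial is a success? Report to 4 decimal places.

The Beta prior is conjugate to a Binomial/Bernoulli likelihood; the update adds successes to α and failures to β.
Posterior: Beta(α+k, β+n−k) = Beta(7.4+1, 10.8+19) = Beta(8.4, 29.8).
For a single future Bernoulli trial, P(success | data) = α/(α+β) = 0.2199.

0.2199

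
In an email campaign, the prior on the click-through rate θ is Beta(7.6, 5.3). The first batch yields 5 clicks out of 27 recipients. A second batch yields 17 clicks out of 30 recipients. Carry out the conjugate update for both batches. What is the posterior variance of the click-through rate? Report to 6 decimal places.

The Beta prior is conjugate to a Binomial/Bernoulli likelihood; the update adds successes to α and failures to β.
After batch 1: Beta(7.6+5, 5.3+22) = Beta(12.6, 27.3).
After batch 2: Beta(12.6+17, 27.3+13) = Beta(29.6, 40.3).
Var = αβ/((α+β)²(α+β+1)) = 29.6·40.3/(69.9²·70.9) = 0.003443.

0.003443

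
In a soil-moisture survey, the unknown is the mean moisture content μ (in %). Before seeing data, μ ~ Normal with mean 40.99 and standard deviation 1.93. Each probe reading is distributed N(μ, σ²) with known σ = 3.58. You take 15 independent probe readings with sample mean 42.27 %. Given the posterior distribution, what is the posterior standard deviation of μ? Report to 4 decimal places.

0.8337

For Normal data with known variance σ², a Normal(μ₀, σ₀²) prior on μ is conjugate. Posterior precision = 1/σ₀² + n/σ²; posterior mean is the precision-weighted average of μ₀ and x̄.
σ₀² = 1.93² = 3.7249, σ² = 3.58² = 12.8164; σ² + n·σ₀² = 12.8164 + 15·3.7249 = 68.6899.
Posterior precision = 1/σ₀² + n/σ² = 1/3.7249 + 15/12.8164 = (σ² + n·σ₀²)/(σ₀²σ²) = 68.6899/(3.7249·12.8164); posterior variance σₙ² = σ₀²σ²/(σ² + n·σ₀²) = 3.7249·12.8164/68.6899 = 0.695005.
Posterior SD = √σₙ² = √(3.7249·12.8164/68.6899) = 0.8337.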